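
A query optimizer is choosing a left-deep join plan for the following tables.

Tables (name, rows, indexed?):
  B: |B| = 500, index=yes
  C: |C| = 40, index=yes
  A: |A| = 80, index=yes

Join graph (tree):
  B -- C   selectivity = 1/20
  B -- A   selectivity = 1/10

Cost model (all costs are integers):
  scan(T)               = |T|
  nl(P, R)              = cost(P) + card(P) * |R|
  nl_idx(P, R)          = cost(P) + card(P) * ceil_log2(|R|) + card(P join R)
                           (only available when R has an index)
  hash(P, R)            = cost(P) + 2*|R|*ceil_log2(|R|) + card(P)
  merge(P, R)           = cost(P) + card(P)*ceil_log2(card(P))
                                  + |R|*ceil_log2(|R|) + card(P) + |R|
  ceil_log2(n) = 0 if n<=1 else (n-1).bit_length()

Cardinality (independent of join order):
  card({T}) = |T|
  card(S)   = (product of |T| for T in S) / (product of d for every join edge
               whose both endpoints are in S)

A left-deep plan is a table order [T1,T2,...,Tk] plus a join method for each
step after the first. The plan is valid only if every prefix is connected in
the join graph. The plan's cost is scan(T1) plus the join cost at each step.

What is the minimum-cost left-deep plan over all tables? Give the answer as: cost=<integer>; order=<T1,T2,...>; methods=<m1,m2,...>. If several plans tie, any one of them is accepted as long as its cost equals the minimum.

Selinger DP (subsets sized 1..n):
  {B}: scan cost=500, card=500
  {C}: scan cost=40, card=40
  {A}: scan cost=80, card=80
  {BC}: card=1000; try (B,nl_idx)→1400, (C,hash)→1480, (C,nl_idx)→4500, (B,merge)→5320, (C,merge)→5780, (B,hash)→9080 …(+2); best=1400 via (B,nl_idx)
  {AB}: card=4000; try (A,hash)→2120, (B,nl_idx)→4800, (B,merge)→5720, (A,merge)→6140, (A,nl_idx)→8000, (B,hash)→9160 …(+2); best=2120 via (A,hash)
  {ABC}: card=8000; try (A,hash)→3520, (C,hash)→6600, (A,merge)→13040, (A,nl_idx)→16400, (C,nl_idx)→34120, (C,merge)→54400 …(+2); best=3520 via (A,hash)

cost=3520; order=C,B,A; methods=nl_idx,hash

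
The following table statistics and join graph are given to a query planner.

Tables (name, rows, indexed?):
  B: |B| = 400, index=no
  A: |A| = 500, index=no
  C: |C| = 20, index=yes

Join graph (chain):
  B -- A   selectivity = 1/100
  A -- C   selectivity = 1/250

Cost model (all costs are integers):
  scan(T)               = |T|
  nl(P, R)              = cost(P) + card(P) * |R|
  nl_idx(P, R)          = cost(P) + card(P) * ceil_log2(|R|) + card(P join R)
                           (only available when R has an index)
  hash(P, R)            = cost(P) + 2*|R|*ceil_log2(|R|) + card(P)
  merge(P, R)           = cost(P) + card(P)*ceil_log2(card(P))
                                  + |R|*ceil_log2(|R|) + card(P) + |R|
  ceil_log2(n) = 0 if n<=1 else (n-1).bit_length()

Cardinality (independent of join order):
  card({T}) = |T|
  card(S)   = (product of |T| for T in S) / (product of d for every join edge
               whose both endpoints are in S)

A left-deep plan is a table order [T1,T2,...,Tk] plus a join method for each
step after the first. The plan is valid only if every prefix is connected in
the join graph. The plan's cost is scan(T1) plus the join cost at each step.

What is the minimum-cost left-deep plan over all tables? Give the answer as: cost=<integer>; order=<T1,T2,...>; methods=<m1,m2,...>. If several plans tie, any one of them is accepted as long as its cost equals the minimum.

cost=5480; order=A,C,B; methods=hash,merge

Selinger DP (subsets sized 1..n):
  {B}: scan cost=400, card=400
  {A}: scan cost=500, card=500
  {C}: scan cost=20, card=20
  {AB}: card=2000; try (B,hash)→8200, (A,merge)→9400, (B,merge)→9500, (A,hash)→9800, (A,nl)→200400, (B,nl)→200500; best=8200 via (B,hash)
  {AC}: card=40; try (C,hash)→1200, (C,nl_idx)→3040, (A,merge)→5140, (C,merge)→5620, (A,hash)→9040, (A,nl)→10020 …(+1); best=1200 via (C,hash)
  {ABC}: card=160; try (B,merge)→5480, (B,hash)→8440, (C,hash)→10400, (B,nl)→17200, (C,nl_idx)→18360, (C,merge)→32320 …(+1); best=5480 via (B,merge)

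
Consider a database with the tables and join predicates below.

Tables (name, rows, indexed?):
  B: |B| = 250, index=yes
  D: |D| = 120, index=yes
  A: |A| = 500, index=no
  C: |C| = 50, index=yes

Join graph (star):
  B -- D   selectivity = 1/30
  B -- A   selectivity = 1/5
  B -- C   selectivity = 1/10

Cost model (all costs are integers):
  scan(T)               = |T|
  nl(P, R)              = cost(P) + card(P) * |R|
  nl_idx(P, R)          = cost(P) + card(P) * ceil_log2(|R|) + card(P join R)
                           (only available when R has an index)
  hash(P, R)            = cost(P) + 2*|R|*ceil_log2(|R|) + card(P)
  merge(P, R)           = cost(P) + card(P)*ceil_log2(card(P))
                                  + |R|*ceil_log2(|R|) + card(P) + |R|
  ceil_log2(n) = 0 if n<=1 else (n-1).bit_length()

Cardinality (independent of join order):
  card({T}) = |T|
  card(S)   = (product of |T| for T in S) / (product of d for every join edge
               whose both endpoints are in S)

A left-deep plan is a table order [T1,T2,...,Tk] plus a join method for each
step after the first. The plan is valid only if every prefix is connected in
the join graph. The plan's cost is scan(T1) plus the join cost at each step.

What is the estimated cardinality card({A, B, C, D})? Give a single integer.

Tables in S: A(500), B(250), C(50), D(120)
Edges inside S: B-D(d=30), B-A(d=5), B-C(d=10)
numerator = 500 * 250 * 50 * 120 = 750000000
denominator = 30 * 5 * 10 = 1500
card(S) = 750000000 / 1500 = 500000

500000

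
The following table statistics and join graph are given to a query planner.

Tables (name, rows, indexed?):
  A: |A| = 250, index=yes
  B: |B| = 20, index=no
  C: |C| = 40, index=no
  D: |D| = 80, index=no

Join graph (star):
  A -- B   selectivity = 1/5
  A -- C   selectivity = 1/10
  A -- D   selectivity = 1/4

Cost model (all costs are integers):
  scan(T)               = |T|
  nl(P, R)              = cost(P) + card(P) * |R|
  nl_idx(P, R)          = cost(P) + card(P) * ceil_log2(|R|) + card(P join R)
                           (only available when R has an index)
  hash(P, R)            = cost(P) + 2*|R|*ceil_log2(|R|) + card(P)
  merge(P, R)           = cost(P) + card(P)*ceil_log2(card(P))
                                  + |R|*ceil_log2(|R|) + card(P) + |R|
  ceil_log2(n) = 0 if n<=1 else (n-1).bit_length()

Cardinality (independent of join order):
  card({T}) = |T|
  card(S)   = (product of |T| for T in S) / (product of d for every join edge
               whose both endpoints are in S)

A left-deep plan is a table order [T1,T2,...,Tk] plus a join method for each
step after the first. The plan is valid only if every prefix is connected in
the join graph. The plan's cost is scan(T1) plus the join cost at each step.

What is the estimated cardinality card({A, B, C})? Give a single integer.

Tables in S: A(250), B(20), C(40)
Edges inside S: A-B(d=5), A-C(d=10)
numerator = 250 * 20 * 40 = 200000
denominator = 5 * 10 = 50
card(S) = 200000 / 50 = 4000

4000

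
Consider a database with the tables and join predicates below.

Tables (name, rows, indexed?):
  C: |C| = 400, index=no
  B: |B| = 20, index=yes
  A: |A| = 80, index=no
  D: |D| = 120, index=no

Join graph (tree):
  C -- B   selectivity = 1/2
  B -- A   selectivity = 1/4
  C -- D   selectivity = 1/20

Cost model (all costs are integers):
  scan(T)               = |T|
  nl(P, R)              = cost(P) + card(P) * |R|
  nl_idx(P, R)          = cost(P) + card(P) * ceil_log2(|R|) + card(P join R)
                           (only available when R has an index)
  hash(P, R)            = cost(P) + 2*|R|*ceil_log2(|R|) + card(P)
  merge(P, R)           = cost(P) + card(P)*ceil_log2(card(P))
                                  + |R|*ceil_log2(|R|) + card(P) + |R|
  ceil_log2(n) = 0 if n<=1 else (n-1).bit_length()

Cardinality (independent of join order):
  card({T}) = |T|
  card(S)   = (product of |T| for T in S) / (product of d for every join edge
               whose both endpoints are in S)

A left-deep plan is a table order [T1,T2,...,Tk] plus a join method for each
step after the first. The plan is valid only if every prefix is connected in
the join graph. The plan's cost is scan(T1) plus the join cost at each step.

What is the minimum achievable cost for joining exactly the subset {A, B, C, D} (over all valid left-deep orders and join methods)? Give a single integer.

30200

Selinger DP over subsets of {A,B,C,D}:
  {C}: scan cost=400, card=400
  {B}: scan cost=20, card=20
  {A}: scan cost=80, card=80
  {D}: scan cost=120, card=120
  {BC}: card=4000; try (B,hash)→1000, (C,merge)→4140, (B,merge)→4520, (B,nl_idx)→6400, (C,hash)→7240, (C,nl)→8020 …(+1); best=1000 via (B,hash)
  {CD}: card=2400; try (D,hash)→2480, (C,merge)→5080, (D,merge)→5360, (C,hash)→7440, (C,nl)→48120, (D,nl)→48400; best=2480 via (D,hash)
  {AB}: card=400; try (B,hash)→360, (A,merge)→780, (B,merge)→840, (B,nl_idx)→880, (A,hash)→1160, (A,nl)→1620 …(+1); best=360 via (B,hash)
  {ABC}: card=80000; try (A,hash)→6120, (C,hash)→7960, (C,merge)→8360, (A,merge)→53640, (C,nl)→160360, (A,nl)→321000; best=6120 via (A,hash)
  {BCD}: card=24000; try (B,hash)→5080, (D,hash)→6680, (B,merge)→33800, (B,nl_idx)→38480, (B,nl)→50480, (D,merge)→53960 …(+1); best=5080 via (B,hash)
  {ABCD}: card=480000; try (A,hash)→30200, (D,hash)→87800, (A,merge)→389720, (D,merge)→1447080, (A,nl)→1925080, (D,nl)→9606120; best=30200 via (A,hash)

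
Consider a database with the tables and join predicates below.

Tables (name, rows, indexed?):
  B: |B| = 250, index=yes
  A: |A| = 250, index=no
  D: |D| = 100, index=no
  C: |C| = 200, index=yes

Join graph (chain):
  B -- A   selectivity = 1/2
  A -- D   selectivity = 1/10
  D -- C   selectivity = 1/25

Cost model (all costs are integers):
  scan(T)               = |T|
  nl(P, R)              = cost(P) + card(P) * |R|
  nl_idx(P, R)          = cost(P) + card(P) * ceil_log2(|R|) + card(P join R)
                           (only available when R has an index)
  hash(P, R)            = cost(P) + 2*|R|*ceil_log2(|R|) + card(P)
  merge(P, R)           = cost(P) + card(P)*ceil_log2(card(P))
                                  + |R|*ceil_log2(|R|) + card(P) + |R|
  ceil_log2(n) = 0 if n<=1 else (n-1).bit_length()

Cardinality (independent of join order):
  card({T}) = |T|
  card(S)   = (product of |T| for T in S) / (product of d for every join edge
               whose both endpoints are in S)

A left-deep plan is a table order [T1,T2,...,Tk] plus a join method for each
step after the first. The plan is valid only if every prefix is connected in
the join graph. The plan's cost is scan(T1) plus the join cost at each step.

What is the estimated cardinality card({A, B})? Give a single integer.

Tables in S: A(250), B(250)
Edges inside S: B-A(d=2)
numerator = 250 * 250 = 62500
denominator = 2 = 2
card(S) = 62500 / 2 = 31250

31250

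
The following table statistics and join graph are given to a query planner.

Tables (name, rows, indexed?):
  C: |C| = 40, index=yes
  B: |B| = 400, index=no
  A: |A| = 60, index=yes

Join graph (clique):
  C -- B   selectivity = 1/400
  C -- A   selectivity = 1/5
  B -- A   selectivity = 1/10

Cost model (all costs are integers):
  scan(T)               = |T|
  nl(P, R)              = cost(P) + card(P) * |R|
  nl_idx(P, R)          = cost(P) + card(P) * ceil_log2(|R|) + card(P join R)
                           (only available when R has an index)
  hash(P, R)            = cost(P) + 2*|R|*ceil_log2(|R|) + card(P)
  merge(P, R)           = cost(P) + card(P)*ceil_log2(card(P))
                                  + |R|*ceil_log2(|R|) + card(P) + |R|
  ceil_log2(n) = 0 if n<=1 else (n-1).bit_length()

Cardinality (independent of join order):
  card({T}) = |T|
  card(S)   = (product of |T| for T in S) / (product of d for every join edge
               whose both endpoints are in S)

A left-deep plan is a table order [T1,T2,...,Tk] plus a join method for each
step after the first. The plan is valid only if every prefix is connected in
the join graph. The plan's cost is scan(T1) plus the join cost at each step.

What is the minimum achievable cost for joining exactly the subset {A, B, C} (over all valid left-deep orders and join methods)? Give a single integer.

1568

Selinger DP over subsets of {A,B,C}:
  {C}: scan cost=40, card=40
  {B}: scan cost=400, card=400
  {A}: scan cost=60, card=60
  {BC}: card=40; try (C,hash)→1280, (C,nl_idx)→2840, (B,merge)→4320, (C,merge)→4680, (B,hash)→7280, (B,nl)→16040 …(+1); best=1280 via (C,hash)
  {AC}: card=480; try (C,hash)→600, (A,merge)→740, (C,merge)→760, (A,nl_idx)→760, (A,hash)→800, (C,nl_idx)→900 …(+2); best=600 via (C,hash)
  {AB}: card=2400; try (A,hash)→1520, (B,merge)→4480, (A,merge)→4820, (A,nl_idx)→5200, (B,hash)→7320, (B,nl)→24060 …(+1); best=1520 via (A,hash)
  {ABC}: card=48; try (A,nl_idx)→1568, (A,merge)→1980, (A,hash)→2040, (A,nl)→3680, (C,hash)→4400, (B,hash)→8280 …(+5); best=1568 via (A,nl_idx)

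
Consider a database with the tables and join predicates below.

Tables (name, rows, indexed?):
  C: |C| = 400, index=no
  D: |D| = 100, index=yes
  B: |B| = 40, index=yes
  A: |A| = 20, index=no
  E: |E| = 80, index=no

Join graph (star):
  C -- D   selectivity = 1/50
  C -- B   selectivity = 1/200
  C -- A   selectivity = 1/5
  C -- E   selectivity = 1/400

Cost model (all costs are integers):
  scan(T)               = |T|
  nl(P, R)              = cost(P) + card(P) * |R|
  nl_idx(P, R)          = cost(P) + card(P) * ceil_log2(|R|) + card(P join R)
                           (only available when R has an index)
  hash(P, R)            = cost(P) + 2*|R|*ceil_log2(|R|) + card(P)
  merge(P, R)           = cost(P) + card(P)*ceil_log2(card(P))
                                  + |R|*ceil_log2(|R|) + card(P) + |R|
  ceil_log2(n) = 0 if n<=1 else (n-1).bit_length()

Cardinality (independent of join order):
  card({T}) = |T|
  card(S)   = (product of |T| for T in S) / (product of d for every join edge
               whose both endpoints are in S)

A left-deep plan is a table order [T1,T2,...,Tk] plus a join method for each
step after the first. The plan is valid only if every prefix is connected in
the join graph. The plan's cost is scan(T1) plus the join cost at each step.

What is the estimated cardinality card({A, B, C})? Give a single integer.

Tables in S: A(20), B(40), C(400)
Edges inside S: C-B(d=200), C-A(d=5)
numerator = 20 * 40 * 400 = 320000
denominator = 200 * 5 = 1000
card(S) = 320000 / 1000 = 320

320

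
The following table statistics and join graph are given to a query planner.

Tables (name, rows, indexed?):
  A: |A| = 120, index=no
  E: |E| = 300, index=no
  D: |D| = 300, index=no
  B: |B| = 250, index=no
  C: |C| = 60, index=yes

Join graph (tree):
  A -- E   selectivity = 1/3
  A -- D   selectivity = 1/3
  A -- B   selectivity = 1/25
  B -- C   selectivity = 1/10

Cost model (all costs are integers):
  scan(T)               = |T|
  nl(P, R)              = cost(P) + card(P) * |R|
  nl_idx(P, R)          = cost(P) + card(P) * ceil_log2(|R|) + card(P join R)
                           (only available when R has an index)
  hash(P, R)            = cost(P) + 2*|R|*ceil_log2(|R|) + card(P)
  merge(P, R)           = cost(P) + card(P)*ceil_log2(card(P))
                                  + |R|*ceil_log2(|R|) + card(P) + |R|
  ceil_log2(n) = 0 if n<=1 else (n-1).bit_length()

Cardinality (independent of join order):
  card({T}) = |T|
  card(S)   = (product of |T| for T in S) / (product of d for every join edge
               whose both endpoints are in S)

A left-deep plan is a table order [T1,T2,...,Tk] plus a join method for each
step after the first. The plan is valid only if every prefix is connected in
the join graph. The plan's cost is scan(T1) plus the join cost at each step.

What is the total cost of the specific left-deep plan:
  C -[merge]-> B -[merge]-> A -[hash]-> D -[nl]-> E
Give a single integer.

216034290

step 1: scan C: cost=60, card=60
step 2: join B via merge
    card(P join B) = 60*250/(10) = 1500
    cost = 60 + 60*6 + 250*8 + 60 + 250 = 2730
step 3: join A via merge
    card(P join A) = 1500*120/(25) = 7200
    cost = 2730 + 1500*11 + 120*7 + 1500 + 120 = 21690
step 4: join D via hash
    card(P join D) = 7200*300/(3) = 720000
    cost = 21690 + 2*300*9 + 7200 = 34290
step 5: join E via nl
    card(P join E) = 720000*300/(3) = 72000000
    cost = 34290 + 720000*300 = 216034290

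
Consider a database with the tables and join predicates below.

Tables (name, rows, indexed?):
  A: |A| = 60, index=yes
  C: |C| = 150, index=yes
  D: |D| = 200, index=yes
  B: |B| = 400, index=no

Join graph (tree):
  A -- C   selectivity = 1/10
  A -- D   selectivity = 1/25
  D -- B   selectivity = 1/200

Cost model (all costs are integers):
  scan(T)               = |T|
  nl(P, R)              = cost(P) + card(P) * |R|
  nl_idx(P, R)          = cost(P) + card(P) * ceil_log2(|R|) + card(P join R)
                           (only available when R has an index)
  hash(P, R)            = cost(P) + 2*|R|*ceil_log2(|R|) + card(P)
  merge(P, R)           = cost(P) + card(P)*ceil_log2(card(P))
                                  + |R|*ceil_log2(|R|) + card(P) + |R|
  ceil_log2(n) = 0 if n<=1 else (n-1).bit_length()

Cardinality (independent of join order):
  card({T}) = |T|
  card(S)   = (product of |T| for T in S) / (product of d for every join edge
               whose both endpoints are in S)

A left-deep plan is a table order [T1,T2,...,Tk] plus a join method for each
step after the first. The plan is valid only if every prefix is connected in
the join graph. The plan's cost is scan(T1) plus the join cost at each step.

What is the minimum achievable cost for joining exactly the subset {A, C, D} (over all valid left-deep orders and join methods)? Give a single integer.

3900

Selinger DP over subsets of {A,C,D}:
  {A}: scan cost=60, card=60
  {C}: scan cost=150, card=150
  {D}: scan cost=200, card=200
  {AC}: card=900; try (A,hash)→1020, (C,nl_idx)→1440, (C,merge)→1830, (A,merge)→1920, (A,nl_idx)→1950, (C,hash)→2520 …(+2); best=1020 via (A,hash)
  {AD}: card=480; try (D,nl_idx)→1020, (A,hash)→1120, (A,nl_idx)→1880, (D,merge)→2280, (A,merge)→2420, (D,hash)→3320 …(+2); best=1020 via (D,nl_idx)
  {ACD}: card=7200; try (C,hash)→3900, (D,hash)→5120, (C,merge)→7170, (C,nl_idx)→12060, (D,merge)→12720, (D,nl_idx)→15420 …(+2); best=3900 via (C,hash)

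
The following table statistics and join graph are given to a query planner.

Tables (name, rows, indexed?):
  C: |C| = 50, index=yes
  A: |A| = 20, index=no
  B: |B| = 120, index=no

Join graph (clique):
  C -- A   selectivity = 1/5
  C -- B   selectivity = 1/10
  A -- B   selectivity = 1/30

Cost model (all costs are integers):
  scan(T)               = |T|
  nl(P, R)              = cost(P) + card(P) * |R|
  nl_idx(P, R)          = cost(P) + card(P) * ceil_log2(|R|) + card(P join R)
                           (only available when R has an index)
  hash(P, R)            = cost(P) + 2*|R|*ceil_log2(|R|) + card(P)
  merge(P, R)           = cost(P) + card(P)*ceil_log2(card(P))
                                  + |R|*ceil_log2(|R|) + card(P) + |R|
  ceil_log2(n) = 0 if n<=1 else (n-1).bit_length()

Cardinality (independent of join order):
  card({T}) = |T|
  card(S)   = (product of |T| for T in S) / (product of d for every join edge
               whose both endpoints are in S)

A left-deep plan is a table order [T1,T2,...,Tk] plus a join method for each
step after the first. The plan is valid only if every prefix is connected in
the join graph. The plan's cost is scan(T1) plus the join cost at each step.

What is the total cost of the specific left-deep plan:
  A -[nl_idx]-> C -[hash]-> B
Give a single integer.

step 1: scan A: cost=20, card=20
step 2: join C via nl_idx
    card(P join C) = 20*50/(5) = 200
    cost = 20 + 20*6 + 200 = 340
step 3: join B via hash
    card(P join B) = 200*120/(10*30) = 80
    cost = 340 + 2*120*7 + 200 = 2220

2220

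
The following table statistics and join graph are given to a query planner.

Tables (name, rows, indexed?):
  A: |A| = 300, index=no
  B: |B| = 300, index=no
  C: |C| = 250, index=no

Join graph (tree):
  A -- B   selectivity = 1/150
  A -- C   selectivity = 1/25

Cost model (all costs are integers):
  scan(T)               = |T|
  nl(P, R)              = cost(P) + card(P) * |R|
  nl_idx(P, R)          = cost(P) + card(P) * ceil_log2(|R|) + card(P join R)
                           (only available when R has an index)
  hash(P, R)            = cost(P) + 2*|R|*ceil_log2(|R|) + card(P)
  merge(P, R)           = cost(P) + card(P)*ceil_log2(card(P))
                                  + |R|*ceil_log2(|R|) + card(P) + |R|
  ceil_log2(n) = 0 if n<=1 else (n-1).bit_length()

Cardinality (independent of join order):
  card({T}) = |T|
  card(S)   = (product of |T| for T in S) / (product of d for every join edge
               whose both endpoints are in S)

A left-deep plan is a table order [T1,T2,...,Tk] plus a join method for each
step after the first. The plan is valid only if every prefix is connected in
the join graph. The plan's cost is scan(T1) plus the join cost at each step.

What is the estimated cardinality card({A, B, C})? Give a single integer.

6000

Tables in S: A(300), B(300), C(250)
Edges inside S: A-B(d=150), A-C(d=25)
numerator = 300 * 300 * 250 = 22500000
denominator = 150 * 25 = 3750
card(S) = 22500000 / 3750 = 6000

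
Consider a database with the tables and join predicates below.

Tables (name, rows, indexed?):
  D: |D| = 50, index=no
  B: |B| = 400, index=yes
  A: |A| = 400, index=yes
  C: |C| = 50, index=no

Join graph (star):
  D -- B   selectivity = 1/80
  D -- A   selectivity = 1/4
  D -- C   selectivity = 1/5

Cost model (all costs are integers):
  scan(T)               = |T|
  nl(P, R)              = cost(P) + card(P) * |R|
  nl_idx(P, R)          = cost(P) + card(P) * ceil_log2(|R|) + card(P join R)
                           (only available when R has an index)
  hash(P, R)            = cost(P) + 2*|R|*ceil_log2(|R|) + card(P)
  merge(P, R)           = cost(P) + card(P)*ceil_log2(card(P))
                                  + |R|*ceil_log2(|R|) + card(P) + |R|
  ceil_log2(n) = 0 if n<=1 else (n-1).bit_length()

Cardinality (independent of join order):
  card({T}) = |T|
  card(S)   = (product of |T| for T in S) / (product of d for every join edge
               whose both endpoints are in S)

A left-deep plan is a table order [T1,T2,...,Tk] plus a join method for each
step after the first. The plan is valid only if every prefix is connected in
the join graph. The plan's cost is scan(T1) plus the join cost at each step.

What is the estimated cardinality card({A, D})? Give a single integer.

Tables in S: A(400), D(50)
Edges inside S: D-A(d=4)
numerator = 400 * 50 = 20000
denominator = 4 = 4
card(S) = 20000 / 4 = 5000

5000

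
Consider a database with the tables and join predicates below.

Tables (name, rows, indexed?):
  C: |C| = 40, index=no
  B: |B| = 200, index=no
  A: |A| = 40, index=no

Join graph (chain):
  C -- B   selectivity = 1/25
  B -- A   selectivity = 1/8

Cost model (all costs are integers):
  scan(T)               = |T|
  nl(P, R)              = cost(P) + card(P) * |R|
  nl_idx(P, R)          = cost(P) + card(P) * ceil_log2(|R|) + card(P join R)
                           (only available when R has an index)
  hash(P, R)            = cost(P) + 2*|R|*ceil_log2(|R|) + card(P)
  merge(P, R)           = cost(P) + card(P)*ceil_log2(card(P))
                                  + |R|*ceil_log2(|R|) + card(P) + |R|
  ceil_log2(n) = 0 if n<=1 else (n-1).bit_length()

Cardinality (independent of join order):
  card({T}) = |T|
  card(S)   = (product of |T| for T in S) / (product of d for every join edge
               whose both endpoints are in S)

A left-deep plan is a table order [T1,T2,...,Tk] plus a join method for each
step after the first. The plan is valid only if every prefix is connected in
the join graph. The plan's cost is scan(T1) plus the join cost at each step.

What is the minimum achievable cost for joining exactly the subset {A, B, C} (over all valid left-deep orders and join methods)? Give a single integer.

Selinger DP over subsets of {A,B,C}:
  {C}: scan cost=40, card=40
  {B}: scan cost=200, card=200
  {A}: scan cost=40, card=40
  {BC}: card=320; try (C,hash)→880, (B,merge)→2120, (C,merge)→2280, (B,hash)→3280, (B,nl)→8040, (C,nl)→8200; best=880 via (C,hash)
  {AB}: card=1000; try (A,hash)→880, (B,merge)→2120, (A,merge)→2280, (B,hash)→3280, (B,nl)→8040, (A,nl)→8200; best=880 via (A,hash)
  {ABC}: card=1600; try (A,hash)→1680, (C,hash)→2360, (A,merge)→4360, (C,merge)→12160, (A,nl)→13680, (C,nl)→40880; best=1680 via (A,hash)

1680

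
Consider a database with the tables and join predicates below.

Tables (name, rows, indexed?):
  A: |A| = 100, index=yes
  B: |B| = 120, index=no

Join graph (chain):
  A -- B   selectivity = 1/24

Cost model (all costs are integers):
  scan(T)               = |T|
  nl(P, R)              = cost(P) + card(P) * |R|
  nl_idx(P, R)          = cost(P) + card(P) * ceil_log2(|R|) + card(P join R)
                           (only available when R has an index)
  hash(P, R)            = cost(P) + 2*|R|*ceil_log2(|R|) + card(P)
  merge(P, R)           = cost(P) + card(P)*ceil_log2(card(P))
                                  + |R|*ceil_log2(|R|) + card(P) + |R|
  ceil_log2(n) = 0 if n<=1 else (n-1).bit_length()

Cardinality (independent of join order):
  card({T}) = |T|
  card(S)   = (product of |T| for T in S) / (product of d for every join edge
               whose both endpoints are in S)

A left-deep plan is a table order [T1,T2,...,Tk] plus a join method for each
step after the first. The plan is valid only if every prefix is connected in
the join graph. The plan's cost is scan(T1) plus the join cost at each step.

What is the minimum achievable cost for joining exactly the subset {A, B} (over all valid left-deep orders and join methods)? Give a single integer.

Selinger DP over subsets of {A,B}:
  {A}: scan cost=100, card=100
  {B}: scan cost=120, card=120
  {AB}: card=500; try (A,nl_idx)→1460, (A,hash)→1640, (B,merge)→1860, (B,hash)→1880, (A,merge)→1880, (B,nl)→12100 …(+1); best=1460 via (A,nl_idx)

1460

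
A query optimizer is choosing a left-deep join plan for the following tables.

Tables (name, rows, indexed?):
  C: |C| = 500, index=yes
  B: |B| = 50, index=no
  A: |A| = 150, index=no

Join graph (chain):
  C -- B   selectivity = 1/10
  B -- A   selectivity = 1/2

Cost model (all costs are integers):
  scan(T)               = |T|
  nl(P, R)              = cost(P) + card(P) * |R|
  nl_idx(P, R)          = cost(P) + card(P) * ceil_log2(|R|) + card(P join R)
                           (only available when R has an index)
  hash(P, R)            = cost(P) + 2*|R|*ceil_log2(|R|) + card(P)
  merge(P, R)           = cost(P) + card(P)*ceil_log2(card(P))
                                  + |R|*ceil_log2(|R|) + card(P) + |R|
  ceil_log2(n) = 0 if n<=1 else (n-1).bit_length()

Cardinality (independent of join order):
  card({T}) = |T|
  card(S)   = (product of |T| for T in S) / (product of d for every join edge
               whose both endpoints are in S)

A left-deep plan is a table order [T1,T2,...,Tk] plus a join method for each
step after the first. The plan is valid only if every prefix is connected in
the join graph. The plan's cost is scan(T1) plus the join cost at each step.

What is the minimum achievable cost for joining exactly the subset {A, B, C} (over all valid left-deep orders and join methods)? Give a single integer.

Selinger DP over subsets of {A,B,C}:
  {C}: scan cost=500, card=500
  {B}: scan cost=50, card=50
  {A}: scan cost=150, card=150
  {BC}: card=2500; try (B,hash)→1600, (C,nl_idx)→3000, (C,merge)→5400, (B,merge)→5850, (C,hash)→9100, (C,nl)→25050 …(+1); best=1600 via (B,hash)
  {AB}: card=3750; try (B,hash)→900, (A,merge)→1750, (B,merge)→1850, (A,hash)→2500, (A,nl)→7550, (B,nl)→7650; best=900 via (B,hash)
  {ABC}: card=187500; try (A,hash)→6500, (C,hash)→13650, (A,merge)→35450, (C,merge)→54650, (C,nl_idx)→222150, (A,nl)→376600 …(+1); best=6500 via (A,hash)

6500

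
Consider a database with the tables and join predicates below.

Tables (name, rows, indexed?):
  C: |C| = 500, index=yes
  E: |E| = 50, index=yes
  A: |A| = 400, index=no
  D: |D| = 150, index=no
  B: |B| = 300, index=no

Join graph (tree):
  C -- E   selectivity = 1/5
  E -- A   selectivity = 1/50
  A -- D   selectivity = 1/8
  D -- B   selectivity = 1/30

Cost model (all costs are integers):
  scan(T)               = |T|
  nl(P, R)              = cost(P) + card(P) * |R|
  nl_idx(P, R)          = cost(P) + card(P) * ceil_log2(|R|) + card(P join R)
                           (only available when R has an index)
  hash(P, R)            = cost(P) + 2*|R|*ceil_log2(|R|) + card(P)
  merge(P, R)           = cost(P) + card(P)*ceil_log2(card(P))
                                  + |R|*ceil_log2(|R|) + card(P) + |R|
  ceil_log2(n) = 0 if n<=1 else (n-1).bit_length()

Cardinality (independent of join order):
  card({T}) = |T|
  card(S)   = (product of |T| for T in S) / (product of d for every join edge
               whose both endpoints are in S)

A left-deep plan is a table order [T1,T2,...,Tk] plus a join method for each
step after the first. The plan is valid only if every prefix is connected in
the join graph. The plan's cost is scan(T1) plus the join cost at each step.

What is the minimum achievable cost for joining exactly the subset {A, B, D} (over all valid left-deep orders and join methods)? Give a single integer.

Selinger DP over subsets of {A,B,D}:
  {A}: scan cost=400, card=400
  {D}: scan cost=150, card=150
  {B}: scan cost=300, card=300
  {AD}: card=7500; try (D,hash)→3200, (A,merge)→5500, (D,merge)→5750, (A,hash)→7500, (A,nl)→60150, (D,nl)→60400; best=3200 via (D,hash)
  {BD}: card=1500; try (D,hash)→3000, (B,merge)→4500, (D,merge)→4650, (B,hash)→5700, (B,nl)→45150, (D,nl)→45300; best=3000 via (D,hash)
  {ABD}: card=75000; try (A,hash)→11700, (B,hash)→16100, (A,merge)→25000, (B,merge)→111200, (A,nl)→603000, (B,nl)→2253200; best=11700 via (A,hash)

11700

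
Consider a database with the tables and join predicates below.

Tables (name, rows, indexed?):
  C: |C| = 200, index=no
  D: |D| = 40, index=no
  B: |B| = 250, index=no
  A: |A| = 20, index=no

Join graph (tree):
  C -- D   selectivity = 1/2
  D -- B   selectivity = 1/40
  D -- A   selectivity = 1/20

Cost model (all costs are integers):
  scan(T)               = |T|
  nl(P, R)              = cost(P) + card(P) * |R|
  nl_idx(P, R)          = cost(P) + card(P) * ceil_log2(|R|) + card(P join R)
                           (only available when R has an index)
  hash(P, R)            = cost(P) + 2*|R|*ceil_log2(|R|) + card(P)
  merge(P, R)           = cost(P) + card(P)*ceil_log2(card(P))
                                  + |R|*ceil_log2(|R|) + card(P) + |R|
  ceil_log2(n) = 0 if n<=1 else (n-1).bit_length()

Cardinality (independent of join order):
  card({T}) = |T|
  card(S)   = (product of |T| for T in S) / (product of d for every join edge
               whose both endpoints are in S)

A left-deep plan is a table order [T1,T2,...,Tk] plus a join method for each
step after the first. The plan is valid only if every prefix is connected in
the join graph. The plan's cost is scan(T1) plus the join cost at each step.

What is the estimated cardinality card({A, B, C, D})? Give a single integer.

25000

Tables in S: A(20), B(250), C(200), D(40)
Edges inside S: C-D(d=2), D-B(d=40), D-A(d=20)
numerator = 20 * 250 * 200 * 40 = 40000000
denominator = 2 * 40 * 20 = 1600
card(S) = 40000000 / 1600 = 25000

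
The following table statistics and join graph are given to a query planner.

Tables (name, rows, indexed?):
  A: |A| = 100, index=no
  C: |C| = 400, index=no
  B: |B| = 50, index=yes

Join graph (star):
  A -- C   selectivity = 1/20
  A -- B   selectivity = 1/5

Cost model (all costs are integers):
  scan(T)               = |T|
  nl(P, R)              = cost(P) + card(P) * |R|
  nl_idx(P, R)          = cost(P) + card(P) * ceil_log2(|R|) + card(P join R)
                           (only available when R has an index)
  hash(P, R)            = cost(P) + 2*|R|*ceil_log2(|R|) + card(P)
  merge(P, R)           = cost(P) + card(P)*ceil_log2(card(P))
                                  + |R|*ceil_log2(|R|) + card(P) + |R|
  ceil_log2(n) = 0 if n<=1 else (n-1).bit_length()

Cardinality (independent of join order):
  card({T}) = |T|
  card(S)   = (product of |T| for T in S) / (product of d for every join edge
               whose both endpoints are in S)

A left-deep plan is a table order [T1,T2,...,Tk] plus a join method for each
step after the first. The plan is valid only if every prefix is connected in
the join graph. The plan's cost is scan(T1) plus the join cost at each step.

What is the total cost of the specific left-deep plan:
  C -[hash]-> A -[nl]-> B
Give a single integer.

step 1: scan C: cost=400, card=400
step 2: join A via hash
    card(P join A) = 400*100/(20) = 2000
    cost = 400 + 2*100*7 + 400 = 2200
step 3: join B via nl
    card(P join B) = 2000*50/(5) = 20000
    cost = 2200 + 2000*50 = 102200

102200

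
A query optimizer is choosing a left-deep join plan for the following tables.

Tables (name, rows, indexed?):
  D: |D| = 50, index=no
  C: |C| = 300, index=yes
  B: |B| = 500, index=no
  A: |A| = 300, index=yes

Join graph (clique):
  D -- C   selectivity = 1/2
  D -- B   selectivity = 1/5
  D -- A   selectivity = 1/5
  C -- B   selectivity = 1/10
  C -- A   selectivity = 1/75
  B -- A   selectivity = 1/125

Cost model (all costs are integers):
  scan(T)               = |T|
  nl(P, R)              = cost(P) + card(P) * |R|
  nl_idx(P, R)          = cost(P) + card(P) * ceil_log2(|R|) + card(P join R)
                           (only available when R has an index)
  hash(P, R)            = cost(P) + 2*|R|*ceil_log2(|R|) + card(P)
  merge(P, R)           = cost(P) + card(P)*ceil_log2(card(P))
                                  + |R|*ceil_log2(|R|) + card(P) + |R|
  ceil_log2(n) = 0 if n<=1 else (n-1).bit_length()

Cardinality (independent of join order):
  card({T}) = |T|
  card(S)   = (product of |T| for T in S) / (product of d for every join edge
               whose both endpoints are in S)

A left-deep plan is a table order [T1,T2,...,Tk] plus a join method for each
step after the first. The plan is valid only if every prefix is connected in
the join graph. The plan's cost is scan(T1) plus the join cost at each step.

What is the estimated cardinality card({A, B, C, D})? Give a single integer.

Tables in S: A(300), B(500), C(300), D(50)
Edges inside S: D-C(d=2), D-B(d=5), D-A(d=5), C-B(d=10), C-A(d=75), B-A(d=125)
numerator = 300 * 500 * 300 * 50 = 2250000000
denominator = 2 * 5 * 5 * 10 * 75 * 125 = 4687500
card(S) = 2250000000 / 4687500 = 480

480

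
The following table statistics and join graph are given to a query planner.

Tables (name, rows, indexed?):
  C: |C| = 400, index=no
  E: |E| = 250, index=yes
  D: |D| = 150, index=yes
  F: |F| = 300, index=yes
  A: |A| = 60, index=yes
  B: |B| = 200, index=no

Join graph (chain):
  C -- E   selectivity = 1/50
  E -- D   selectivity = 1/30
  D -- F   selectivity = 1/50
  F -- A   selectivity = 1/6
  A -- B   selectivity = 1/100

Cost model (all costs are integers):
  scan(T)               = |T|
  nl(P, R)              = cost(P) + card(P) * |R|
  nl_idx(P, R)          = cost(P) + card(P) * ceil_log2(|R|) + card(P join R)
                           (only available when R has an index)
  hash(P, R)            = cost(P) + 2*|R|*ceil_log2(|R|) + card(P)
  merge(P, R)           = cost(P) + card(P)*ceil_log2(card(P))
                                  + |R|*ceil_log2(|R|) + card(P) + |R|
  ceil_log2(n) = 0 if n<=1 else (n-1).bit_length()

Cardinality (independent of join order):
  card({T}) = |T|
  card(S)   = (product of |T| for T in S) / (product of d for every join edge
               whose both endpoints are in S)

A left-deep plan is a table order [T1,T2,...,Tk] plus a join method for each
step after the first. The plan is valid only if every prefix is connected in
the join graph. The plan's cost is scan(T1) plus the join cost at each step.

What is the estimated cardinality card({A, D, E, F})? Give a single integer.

Tables in S: A(60), D(150), E(250), F(300)
Edges inside S: E-D(d=30), D-F(d=50), F-A(d=6)
numerator = 60 * 150 * 250 * 300 = 675000000
denominator = 30 * 50 * 6 = 9000
card(S) = 675000000 / 9000 = 75000

75000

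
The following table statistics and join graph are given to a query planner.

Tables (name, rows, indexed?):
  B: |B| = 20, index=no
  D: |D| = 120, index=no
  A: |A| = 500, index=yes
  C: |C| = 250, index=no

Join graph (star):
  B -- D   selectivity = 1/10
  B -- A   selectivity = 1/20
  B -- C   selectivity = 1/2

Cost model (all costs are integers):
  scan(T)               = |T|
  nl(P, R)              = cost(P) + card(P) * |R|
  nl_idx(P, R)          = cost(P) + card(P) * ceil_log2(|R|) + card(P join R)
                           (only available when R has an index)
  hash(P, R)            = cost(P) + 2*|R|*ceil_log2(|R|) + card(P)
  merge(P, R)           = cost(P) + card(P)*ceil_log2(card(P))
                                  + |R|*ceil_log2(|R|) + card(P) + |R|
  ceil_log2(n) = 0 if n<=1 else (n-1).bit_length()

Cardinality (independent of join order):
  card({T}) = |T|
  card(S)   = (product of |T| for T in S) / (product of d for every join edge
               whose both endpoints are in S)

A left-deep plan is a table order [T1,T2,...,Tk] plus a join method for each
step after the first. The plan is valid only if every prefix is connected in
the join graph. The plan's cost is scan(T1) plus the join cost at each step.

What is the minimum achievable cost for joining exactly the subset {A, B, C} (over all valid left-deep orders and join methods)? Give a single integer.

Selinger DP over subsets of {A,B,C}:
  {B}: scan cost=20, card=20
  {A}: scan cost=500, card=500
  {C}: scan cost=250, card=250
  {AB}: card=500; try (A,nl_idx)→700, (B,hash)→1200, (A,merge)→5140, (B,merge)→5620, (A,hash)→9040, (A,nl)→10020 …(+1); best=700 via (A,nl_idx)
  {BC}: card=2500; try (B,hash)→700, (C,merge)→2390, (B,merge)→2620, (C,hash)→4040, (C,nl)→5020, (B,nl)→5250; best=700 via (B,hash)
  {ABC}: card=62500; try (C,hash)→5200, (C,merge)→7950, (A,hash)→12200, (A,merge)→38200, (A,nl_idx)→85700, (C,nl)→125700 …(+1); best=5200 via (C,hash)

5200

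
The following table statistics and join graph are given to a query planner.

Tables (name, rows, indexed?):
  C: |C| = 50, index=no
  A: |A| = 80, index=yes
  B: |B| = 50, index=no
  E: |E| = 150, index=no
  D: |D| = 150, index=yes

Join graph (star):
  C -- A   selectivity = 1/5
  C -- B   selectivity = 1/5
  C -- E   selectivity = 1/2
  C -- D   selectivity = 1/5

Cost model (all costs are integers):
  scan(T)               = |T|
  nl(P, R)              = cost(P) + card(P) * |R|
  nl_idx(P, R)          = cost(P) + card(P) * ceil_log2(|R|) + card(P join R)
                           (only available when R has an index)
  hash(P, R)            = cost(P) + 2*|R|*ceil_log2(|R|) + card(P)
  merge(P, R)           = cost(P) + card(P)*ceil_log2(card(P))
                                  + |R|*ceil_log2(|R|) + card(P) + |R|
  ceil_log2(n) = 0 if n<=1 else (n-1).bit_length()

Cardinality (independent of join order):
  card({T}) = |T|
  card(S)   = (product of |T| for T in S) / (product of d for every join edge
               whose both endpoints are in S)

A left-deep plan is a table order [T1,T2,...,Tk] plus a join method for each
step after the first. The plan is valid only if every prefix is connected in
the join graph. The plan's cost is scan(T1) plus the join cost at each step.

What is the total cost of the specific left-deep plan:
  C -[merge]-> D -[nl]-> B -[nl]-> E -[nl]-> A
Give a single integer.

92326750

step 1: scan C: cost=50, card=50
step 2: join D via merge
    card(P join D) = 50*150/(5) = 1500
    cost = 50 + 50*6 + 150*8 + 50 + 150 = 1750
step 3: join B via nl
    card(P join B) = 1500*50/(5) = 15000
    cost = 1750 + 1500*50 = 76750
step 4: join E via nl
    card(P join E) = 15000*150/(2) = 1125000
    cost = 76750 + 15000*150 = 2326750
step 5: join A via nl
    card(P join A) = 1125000*80/(5) = 18000000
    cost = 2326750 + 1125000*80 = 92326750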